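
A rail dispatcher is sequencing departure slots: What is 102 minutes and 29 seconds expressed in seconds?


Minutes: 102
Extra seconds: 29
Seconds per minute: 60
Minutes to seconds: 102 x 60 = 6120
Total: 6120 + 29 = 6149

6149


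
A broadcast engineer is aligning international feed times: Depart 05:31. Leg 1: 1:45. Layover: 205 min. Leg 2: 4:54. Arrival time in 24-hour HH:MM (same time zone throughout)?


Depart: 05:31
Leg 1: +105 min -> 07:16
Layover: +205 min -> 10:41
Leg 2: +294 min -> 15:35
Total travel: 604 minutes = 10h 4m
Arrival: 15:35

15:35


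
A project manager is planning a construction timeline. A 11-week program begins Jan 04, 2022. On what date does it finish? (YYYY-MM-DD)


Start: 2022-01-04
Weeks to add: 11
Convert to days: 11 x 7 = 77 days
Add 77 days to 2022-01-04
Result: 2022-03-22

2022-03-22


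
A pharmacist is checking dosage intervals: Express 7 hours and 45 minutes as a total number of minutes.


Hours: 7
Extra minutes: 45
Minutes per hour: 60
Hours to minutes: 7 x 60 = 420
Total: 420 + 45 = 465

465


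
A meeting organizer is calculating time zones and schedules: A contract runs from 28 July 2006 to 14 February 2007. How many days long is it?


Start date: 2006-07-28
End date: 2007-02-14
Jul 2006: +4 days
Aug 2006: +31 days
Sep 2006: +30 days
... (5 more months)
Total: 201 days

201


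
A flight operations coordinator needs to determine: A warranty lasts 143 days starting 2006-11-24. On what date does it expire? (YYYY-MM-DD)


Start: 2006-11-24
Adding 143 days
Days remaining in November: 6
After November: 137 days still to add
December 2006: 31 days, 106 remaining
January 2007: 31 days, 75 remaining
February 2007: 28 days, 47 remaining
March 2007: 31 days, 16 remaining
Result: 2007-04-16

2007-04-16


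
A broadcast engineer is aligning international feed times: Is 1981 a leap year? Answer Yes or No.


Year: 1981
Divisible by 4? 1981 / 4 = 495.25 -> No
Not divisible by 4, so NOT a leap year

No


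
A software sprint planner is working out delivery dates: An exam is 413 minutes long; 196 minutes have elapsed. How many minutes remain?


Total budget: 413 minutes
Time used: 196 minutes
Remaining: 413 - 196 = 217 minutes
Percent used: 47.5%
Percent remaining: 52.5%

217


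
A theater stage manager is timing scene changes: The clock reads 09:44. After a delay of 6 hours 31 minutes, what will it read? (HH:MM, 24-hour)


Start time: 09:44
Adding: 6 hours 31 minutes
Minutes: 44 + 31 = 75
Minute overflow: 75 >= 60, so carry 1 hour, minutes = 15
Hours: 9 + 6 + 1 = 16
Result: 16:15

16:15


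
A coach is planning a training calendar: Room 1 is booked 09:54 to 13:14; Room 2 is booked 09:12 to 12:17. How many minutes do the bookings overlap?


Interval A: [594, 794] minutes from midnight
Interval B: [552, 737] minutes from midnight
Overlap start = max(594, 552) = 594
Overlap end = min(794, 737) = 737
Overlap = 737 - 594 = 143 minutes

143


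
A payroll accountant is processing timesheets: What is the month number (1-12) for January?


Calendar month order:
1. January <--
2. February
January is month number 1

1


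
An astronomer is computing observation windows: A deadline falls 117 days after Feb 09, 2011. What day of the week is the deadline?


Start: 2011-02-09 (Wednesday)
Step 1 - find target date: add 117 days
  2011-02-09 + 117 days = 2011-06-06
Step 2 - day of week:
  117 mod 7 = 5
  Wednesday + 5 days -> Monday
Result: Monday (2011-06-06)

Monday


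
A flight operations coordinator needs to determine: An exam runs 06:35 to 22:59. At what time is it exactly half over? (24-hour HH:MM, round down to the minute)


Start time: 06:35 = 395 minutes from midnight
End time: 22:59 = 1379 minutes from midnight
Sum: 395 + 1379 = 1774
Midpoint: 1774 / 2 = 887 minutes
Convert: 887 / 60 = 14 hours, 47 minutes
Result: 14:47

14:47


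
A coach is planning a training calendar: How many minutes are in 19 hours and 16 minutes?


Hours: 19
Minutes: 16
Convert hours to minutes: 19 x 60 = 1140
Add remaining minutes: 1140 + 16 = 1156

1156


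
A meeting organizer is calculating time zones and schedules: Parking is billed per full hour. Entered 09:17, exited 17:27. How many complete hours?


Start: 09:17
End: 17:27
Hour difference: 17 - 9 = 8 hours
Minute difference: 27 - 17 = 10 minutes
Total minutes: 490
Complete hours: 490 / 60 = 8 (remainder 10)

8


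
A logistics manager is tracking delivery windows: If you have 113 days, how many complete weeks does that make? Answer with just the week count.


Total days: 113
Days per week: 7
Division: 113 / 7 = 16 remainder 1
Complete weeks: 16
Remaining days: 1

16


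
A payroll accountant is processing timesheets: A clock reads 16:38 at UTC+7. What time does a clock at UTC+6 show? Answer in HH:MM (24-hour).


Local time: 16:38 at UTC+7 (offset 7h)
Target zone: UTC+6 (offset 6h)
Difference: 6 - (7) = -1 hours
Calculation: 16 + (-1) = 15
Result: 15:38

15:38


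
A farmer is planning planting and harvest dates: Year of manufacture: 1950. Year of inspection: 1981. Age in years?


Birth year: 1950
Current year: 1981
Age = current year - birth year
Age = 1981 - 1950 = 31

31


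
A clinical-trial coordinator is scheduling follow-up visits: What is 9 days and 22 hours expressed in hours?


Days: 9
Extra hours: 22
Hours per day: 24
Days to hours: 9 x 24 = 216
Total: 216 + 22 = 238

238


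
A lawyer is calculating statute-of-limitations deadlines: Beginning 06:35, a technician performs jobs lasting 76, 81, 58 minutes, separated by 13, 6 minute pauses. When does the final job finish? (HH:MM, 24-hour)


Start: 06:35 = 395 min from midnight
  after task 1 (76 min): 07:51
  after break (13 min): 08:04
  after task 2 (81 min): 09:25
  after break (6 min): 09:31
  after task 3 (58 min): 10:29
Total elapsed: 234 minutes
End time: 10:29

10:29


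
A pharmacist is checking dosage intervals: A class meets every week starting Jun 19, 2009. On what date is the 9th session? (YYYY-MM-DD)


First occurrence: 2009-06-19 (occurrence 1)
Each occurrence is 7 days after the previous.
Occurrence 9 is 8 weeks after the first.
8 weeks = 56 days
2009-06-19 + 56 days = 2009-08-14

2009-08-14


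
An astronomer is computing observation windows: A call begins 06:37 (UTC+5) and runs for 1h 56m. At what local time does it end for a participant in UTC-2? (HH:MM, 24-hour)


Start: 06:37 in UTC+5
Step 1 - add duration:
  minutes: 37 + 56 = 93 (carry 1h)
  hours: 6 + 1 + 1 = 8
  end in UTC+5: 08:33
Step 2 - convert UTC+5 -> UTC-2:
  offset difference: -2 - (5) = -7 hours
  8 + (-7) = 1 -> mod 24 = 1
Result: 01:33 in UTC-2

01:33


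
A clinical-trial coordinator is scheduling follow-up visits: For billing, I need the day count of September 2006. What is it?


Month: September
Year: 2006
September is a 30-day month
Total: 30 days

30


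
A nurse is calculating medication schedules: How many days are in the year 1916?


Year: 1916
Check leap year rules:
Divisible by 4? Yes
Divisible by 100? No
1916 is a leap year
Days: 366

366


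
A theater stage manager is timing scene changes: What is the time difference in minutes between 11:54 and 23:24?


Start time: 11:54 = 714 minutes from midnight
End time: 23:24 = 1404 minutes from midnight
Difference: 1404 - 714 = 690 minutes
That is 11 hours and 30 minutes

690


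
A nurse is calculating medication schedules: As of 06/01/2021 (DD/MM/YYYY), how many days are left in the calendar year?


Start: January 06, 2021
End: December 31, 2021
Days left in January: 25
February: 28
March: 31
April: 30
May: 31
... plus remaining months
Sum of remaining months: 334
Total: 25 + 334 = 359

359


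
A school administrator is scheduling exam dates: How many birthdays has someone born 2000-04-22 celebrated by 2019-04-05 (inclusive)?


Birth: 2000-04-22
Reference: 2019-04-05
Year difference: 2019 - 2000 = 19
Has birthday (04-22) occurred by 04-05? No
Birthday not yet reached this year -> subtract 1
Age in full years: 18

18


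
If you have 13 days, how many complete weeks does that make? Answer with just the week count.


Total days: 13
Days per week: 7
Division: 13 / 7 = 1 remainder 6
Complete weeks: 1
Remaining days: 6

1


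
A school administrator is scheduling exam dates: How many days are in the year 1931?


Year: 1931
Check leap year rules:
Divisible by 4? No
1931 is not a leap year
Days: 365

365


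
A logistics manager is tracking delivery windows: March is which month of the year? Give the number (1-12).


Calendar month order:
2. February
3. March <--
4. April
March is month number 3

3


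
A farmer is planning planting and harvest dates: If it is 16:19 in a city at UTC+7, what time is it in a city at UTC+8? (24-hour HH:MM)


Local time: 16:19 at UTC+7 (offset 7h)
Target zone: UTC+8 (offset 8h)
Difference: 8 - (7) = 1 hours
Calculation: 16 + (1) = 17
Result: 17:19

17:19


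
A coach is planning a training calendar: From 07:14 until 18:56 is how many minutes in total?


Start time: 07:14 = 434 minutes from midnight
End time: 18:56 = 1136 minutes from midnight
Difference: 1136 - 434 = 702 minutes
That is 11 hours and 42 minutes

702


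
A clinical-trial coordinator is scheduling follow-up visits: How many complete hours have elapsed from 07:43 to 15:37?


Start: 07:43
End: 15:37
Hour difference: 15 - 7 = 8 hours
Minute difference: 37 - 43 = -6 minutes
Total minutes: 474
Complete hours: 474 / 60 = 7 (remainder 54)

7


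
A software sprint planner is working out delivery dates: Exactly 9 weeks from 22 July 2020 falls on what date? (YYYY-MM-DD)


Start: 2020-07-22
Weeks to add: 9
Convert to days: 9 x 7 = 63 days
Add 63 days to 2020-07-22
Result: 2020-09-23

2020-09-23


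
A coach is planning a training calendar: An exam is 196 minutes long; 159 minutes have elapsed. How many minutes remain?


Total budget: 196 minutes
Time used: 159 minutes
Remaining: 196 - 159 = 37 minutes
Percent used: 81.1%
Percent remaining: 18.9%

37


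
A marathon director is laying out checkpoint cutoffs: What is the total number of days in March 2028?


Month: March
Year: 2028
March is a 31-day month
Total: 31 days

31


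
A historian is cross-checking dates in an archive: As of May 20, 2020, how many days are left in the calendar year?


Start: May 20, 2020
End: December 31, 2020
Days left in May: 11
June: 30
July: 31
August: 31
September: 30
... plus remaining months
Sum of remaining months: 214
Total: 11 + 214 = 225

225


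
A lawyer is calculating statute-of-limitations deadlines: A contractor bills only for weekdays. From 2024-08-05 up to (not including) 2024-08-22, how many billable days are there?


Start: 2024-08-05 (Monday)
End (exclusive): 2024-08-22 (Thursday)
Total calendar days: 17
Full weeks: 17 // 7 = 2 -> 10 weekdays
Remaining 3 days starting on Monday:
  Mon(w), Tue(w), Wed(w) -> 3 weekdays
Total business days: 10 + 3 = 13

13


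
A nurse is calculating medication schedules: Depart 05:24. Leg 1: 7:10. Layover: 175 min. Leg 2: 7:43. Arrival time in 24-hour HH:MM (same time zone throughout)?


Depart: 05:24
Leg 1: +430 min -> 12:34
Layover: +175 min -> 15:29
Leg 2: +463 min -> 23:12
Total travel: 1068 minutes = 17h 48m
Arrival: 23:12

23:12


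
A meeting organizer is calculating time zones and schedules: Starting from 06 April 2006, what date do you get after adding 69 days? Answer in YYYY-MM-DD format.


Start: 2006-04-06
Adding 69 days
Days remaining in April: 24
After April: 45 days still to add
May 2006: 31 days, 14 remaining
June 2006 has 30 days, need 14
Result: 2006-06-14

2006-06-14


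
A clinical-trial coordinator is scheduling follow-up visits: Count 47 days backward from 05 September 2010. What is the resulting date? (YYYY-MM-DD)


Start: 2010-09-05
Subtracting 47 days
Days already passed in September: 5
After going back through September: 42 more days to subtract
August 2010: 31 days, 11 remaining
July 2010 has 31 days, need 11
Result: 2010-07-20

2010-07-20


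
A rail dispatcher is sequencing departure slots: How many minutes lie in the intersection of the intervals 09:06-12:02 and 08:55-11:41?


Interval A: [546, 722] minutes from midnight
Interval B: [535, 701] minutes from midnight
Overlap start = max(546, 535) = 546
Overlap end = min(722, 701) = 701
Overlap = 701 - 546 = 155 minutes

155


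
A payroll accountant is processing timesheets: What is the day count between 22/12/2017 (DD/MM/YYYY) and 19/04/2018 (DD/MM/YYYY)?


Start date: 2017-12-22
End date: 2018-04-19
Dec 2017: +10 days
Jan 2018: +31 days
Feb 2018: +28 days
Mar 2018: +31 days
Apr 2018: +18 days
Total: 118 days

118


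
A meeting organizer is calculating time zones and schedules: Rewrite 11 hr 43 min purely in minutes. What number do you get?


Hours: 11
Extra minutes: 43
Minutes per hour: 60
Hours to minutes: 11 x 60 = 660
Total: 660 + 43 = 703

703


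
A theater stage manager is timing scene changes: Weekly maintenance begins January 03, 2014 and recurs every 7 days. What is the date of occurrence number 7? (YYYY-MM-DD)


First occurrence: 2014-01-03 (occurrence 1)
Each occurrence is 7 days after the previous.
Occurrence 7 is 6 weeks after the first.
6 weeks = 42 days
2014-01-03 + 42 days = 2014-02-14

2014-02-14


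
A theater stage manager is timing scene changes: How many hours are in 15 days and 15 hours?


Days: 15
Extra hours: 15
Hours per day: 24
Days to hours: 15 x 24 = 360
Total: 360 + 15 = 375

375


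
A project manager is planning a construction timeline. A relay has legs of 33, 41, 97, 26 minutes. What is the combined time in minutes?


Durations: 33, 41, 97, 26
Running sum: 33
+ 41 = 74
+ 97 = 171
+ 26 = 197
Total duration: 197 minutes
That is 3 hours and 17 minutes

197


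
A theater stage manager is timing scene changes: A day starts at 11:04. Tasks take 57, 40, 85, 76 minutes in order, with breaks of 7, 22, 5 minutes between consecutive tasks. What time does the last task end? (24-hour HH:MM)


Start: 11:04 = 664 min from midnight
  after task 1 (57 min): 12:01
  after break (7 min): 12:08
  after task 2 (40 min): 12:48
  after break (22 min): 13:10
  after task 3 (85 min): 14:35
  after break (5 min): 14:40
  after task 4 (76 min): 15:56
Total elapsed: 292 minutes
End time: 15:56

15:56


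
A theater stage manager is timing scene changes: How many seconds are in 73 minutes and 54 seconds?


Minutes: 73
Seconds: 54
Convert minutes to seconds: 73 x 60 = 4380
Add remaining seconds: 4380 + 54 = 4434

4434


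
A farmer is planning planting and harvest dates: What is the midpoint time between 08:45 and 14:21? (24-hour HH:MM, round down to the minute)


Start time: 08:45 = 525 minutes from midnight
End time: 14:21 = 861 minutes from midnight
Sum: 525 + 861 = 1386
Midpoint: 1386 / 2 = 693 minutes
Convert: 693 / 60 = 11 hours, 33 minutes
Result: 11:33

11:33


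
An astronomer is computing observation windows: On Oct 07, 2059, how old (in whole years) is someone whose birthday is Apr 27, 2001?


Birth: 2001-04-27
Reference: 2059-10-07
Year difference: 2059 - 2001 = 58
Has birthday (04-27) occurred by 10-07? Yes
Age in full years: 58

58


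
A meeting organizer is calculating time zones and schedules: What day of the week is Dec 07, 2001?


Date: 2001-12-07
January 1, 2001 is a Monday
Day of year: 341
Offset from Jan 1: 340 days
340 mod 7 = 4
Result: Friday

Friday


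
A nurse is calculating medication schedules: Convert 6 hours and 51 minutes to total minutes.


Hours: 6
Minutes: 51
Convert hours to minutes: 6 x 60 = 360
Add remaining minutes: 360 + 51 = 411

411


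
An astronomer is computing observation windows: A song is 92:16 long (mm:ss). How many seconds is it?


Minutes: 92
Extra seconds: 16
Seconds per minute: 60
Minutes to seconds: 92 x 60 = 5520
Total: 5520 + 16 = 5536

5536


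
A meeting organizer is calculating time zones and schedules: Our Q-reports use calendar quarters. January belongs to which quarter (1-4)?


Month: January (month 1)
Q1: January-March (months 1-3)
Q2: April-June (months 4-6)
Q3: July-September (months 7-9)
Q4: October-December (months 10-12)
Month 1 falls in Q1

1


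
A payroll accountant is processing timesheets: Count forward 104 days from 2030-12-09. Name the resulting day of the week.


Start: 2030-12-09 (Monday)
Step 1 - find target date: add 104 days
  2030-12-09 + 104 days = 2031-03-23
Step 2 - day of week:
  104 mod 7 = 6
  Monday + 6 days -> Sunday
Result: Sunday (2031-03-23)

Sunday


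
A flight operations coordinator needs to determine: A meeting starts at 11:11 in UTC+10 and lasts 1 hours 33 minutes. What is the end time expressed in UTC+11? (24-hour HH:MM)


Start: 11:11 in UTC+10
Step 1 - add duration:
  minutes: 11 + 33 = 44
  hours: 11 + 1 + 0 = 12
  end in UTC+10: 12:44
Step 2 - convert UTC+10 -> UTC+11:
  offset difference: 11 - (10) = 1 hours
  12 + (1) = 13 -> mod 24 = 13
Result: 13:44 in UTC+11

13:44


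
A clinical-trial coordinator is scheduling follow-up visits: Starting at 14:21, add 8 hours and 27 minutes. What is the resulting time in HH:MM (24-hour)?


Start time: 14:21
Adding: 8 hours 27 minutes
Minutes: 21 + 27 = 48
Hours: 14 + 8 + 0 = 22
Result: 22:48

22:48


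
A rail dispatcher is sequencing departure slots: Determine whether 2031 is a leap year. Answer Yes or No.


Year: 2031
Divisible by 4? 2031 / 4 = 507.75 -> No
Not divisible by 4, so NOT a leap year

No


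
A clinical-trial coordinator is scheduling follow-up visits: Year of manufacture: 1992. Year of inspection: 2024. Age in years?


Birth year: 1992
Current year: 2024
Age = current year - birth year
Age = 2024 - 1992 = 32

32


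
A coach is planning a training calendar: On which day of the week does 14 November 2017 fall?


Date: 2017-11-14
January 1, 2017 is a Sunday
Day of year: 318
Offset from Jan 1: 317 days
317 mod 7 = 2
Result: Tuesday

Tuesday


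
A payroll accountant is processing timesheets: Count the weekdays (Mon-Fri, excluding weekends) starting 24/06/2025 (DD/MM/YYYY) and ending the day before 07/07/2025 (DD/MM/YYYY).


Start: 2025-06-24 (Tuesday)
End (exclusive): 2025-07-07 (Monday)
Total calendar days: 13
Full weeks: 13 // 7 = 1 -> 5 weekdays
Remaining 6 days starting on Tuesday:
  Tue(w), Wed(w), Thu(w), Fri(w), Sat(-), Sun(-) -> 4 weekdays
Total business days: 5 + 4 = 9

9


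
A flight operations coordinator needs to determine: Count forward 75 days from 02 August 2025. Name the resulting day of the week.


Start: 2025-08-02 (Saturday)
Step 1 - find target date: add 75 days
  2025-08-02 + 75 days = 2025-10-16
Step 2 - day of week:
  75 mod 7 = 5
  Saturday + 5 days -> Thursday
Result: Thursday (2025-10-16)

Thursday


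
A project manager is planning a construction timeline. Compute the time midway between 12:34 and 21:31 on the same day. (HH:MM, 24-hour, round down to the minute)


Start time: 12:34 = 754 minutes from midnight
End time: 21:31 = 1291 minutes from midnight
Sum: 754 + 1291 = 2045
Midpoint: 2045 / 2 = 1022 minutes
Convert: 1022 / 60 = 17 hours, 2 minutes
Result: 17:02

17:02


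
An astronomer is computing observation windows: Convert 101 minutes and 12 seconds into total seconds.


Minutes: 101
Seconds: 12
Convert minutes to seconds: 101 x 60 = 6060
Add remaining seconds: 6060 + 12 = 6072

6072


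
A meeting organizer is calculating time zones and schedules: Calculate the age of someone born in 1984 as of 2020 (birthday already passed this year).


Birth year: 1984
Current year: 2020
Age = current year - birth year
Age = 2020 - 1984 = 36

36


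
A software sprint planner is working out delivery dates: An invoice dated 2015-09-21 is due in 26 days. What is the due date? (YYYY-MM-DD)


Start: 2015-09-21
Adding 26 days
Days remaining in September: 9
After September: 17 days still to add
October 2015 has 31 days, need 17
Result: 2015-10-17

2015-10-17


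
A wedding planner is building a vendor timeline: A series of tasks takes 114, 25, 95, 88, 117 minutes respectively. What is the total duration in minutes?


Durations: 114, 25, 95, 88, 117
Running sum: 114
+ 25 = 139
+ 95 = 234
+ 88 = 322
+ 117 = 439
Total duration: 439 minutes
That is 7 hours and 19 minutes

439


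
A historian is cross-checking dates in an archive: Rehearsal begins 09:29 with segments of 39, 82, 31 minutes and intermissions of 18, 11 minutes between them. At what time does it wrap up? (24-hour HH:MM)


Start: 09:29 = 569 min from midnight
  after task 1 (39 min): 10:08
  after break (18 min): 10:26
  after task 2 (82 min): 11:48
  after break (11 min): 11:59
  after task 3 (31 min): 12:30
Total elapsed: 181 minutes
End time: 12:30

12:30


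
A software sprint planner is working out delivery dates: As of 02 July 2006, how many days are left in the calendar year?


Start: July 02, 2006
End: December 31, 2006
Days left in July: 29
August: 31
September: 30
October: 31
November: 30
... plus remaining months
Sum of remaining months: 153
Total: 29 + 153 = 182

182


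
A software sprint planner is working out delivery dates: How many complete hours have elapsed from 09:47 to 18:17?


Start: 09:47
End: 18:17
Hour difference: 18 - 9 = 9 hours
Minute difference: 17 - 47 = -30 minutes
Total minutes: 510
Complete hours: 510 / 60 = 8 (remainder 30)

8


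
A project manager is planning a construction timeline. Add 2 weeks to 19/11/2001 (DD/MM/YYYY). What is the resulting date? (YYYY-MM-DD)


Start: 2001-11-19
Weeks to add: 2
Convert to days: 2 x 7 = 14 days
Add 14 days to 2001-11-19
Result: 2001-12-03

2001-12-03


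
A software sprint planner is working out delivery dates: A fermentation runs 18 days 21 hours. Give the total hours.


Days: 18
Extra hours: 21
Hours per day: 24
Days to hours: 18 x 24 = 432
Total: 432 + 21 = 453

453


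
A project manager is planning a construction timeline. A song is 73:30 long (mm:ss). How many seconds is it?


Minutes: 73
Extra seconds: 30
Seconds per minute: 60
Minutes to seconds: 73 x 60 = 4380
Total: 4380 + 30 = 4410

4410


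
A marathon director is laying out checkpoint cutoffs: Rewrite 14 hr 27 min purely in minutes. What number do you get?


Hours: 14
Extra minutes: 27
Minutes per hour: 60
Hours to minutes: 14 x 60 = 840
Total: 840 + 27 = 867

867


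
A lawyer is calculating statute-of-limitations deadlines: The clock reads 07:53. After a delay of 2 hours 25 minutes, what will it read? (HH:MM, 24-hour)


Start time: 07:53
Adding: 2 hours 25 minutes
Minutes: 53 + 25 = 78
Minute overflow: 78 >= 60, so carry 1 hour, minutes = 18
Hours: 7 + 2 + 1 = 10
Result: 10:18

10:18


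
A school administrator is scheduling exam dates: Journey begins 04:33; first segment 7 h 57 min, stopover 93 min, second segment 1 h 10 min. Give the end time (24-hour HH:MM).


Depart: 04:33
Leg 1: +477 min -> 12:30
Layover: +93 min -> 14:03
Leg 2: +70 min -> 15:13
Total travel: 640 minutes = 10h 40m
Arrival: 15:13

15:13


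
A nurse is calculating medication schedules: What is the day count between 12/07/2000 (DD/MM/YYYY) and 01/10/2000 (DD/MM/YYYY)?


Start date: 2000-07-12
End date: 2000-10-01
Jul 2000: +20 days
Aug 2000: +31 days
Sep 2000: +30 days
Total: 81 days

81


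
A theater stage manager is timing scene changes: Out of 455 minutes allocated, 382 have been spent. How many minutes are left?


Total budget: 455 minutes
Time used: 382 minutes
Remaining: 455 - 382 = 73 minutes
Percent used: 84.0%
Percent remaining: 16.0%

73


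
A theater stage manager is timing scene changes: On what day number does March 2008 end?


Month: March
Year: 2008
March is a 31-day month
Total: 31 days

31


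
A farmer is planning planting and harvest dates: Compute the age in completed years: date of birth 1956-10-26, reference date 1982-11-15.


Birth: 1956-10-26
Reference: 1982-11-15
Year difference: 1982 - 1956 = 26
Has birthday (10-26) occurred by 11-15? Yes
Age in full years: 26

26


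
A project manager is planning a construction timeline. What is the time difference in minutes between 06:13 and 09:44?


Start time: 06:13 = 373 minutes from midnight
End time: 09:44 = 584 minutes from midnight
Difference: 584 - 373 = 211 minutes
That is 3 hours and 31 minutes

211


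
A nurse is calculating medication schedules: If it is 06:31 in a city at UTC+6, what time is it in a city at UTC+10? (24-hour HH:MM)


Local time: 06:31 at UTC+6 (offset 6h)
Target zone: UTC+10 (offset 10h)
Difference: 10 - (6) = 4 hours
Calculation: 6 + (4) = 10
Result: 10:31

10:31


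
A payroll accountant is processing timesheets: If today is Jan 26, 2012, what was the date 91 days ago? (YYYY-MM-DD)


Start: 2012-01-26
Subtracting 91 days
Days already passed in January: 26
After going back through January: 65 more days to subtract
December 2011: 31 days, 34 remaining
November 2011: 30 days, 4 remaining
October 2011 has 31 days, need 4
Result: 2011-10-27

2011-10-27


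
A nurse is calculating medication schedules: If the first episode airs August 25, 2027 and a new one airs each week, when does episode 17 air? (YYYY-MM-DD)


First occurrence: 2027-08-25 (occurrence 1)
Each occurrence is 7 days after the previous.
Occurrence 17 is 16 weeks after the first.
16 weeks = 112 days
2027-08-25 + 112 days = 2027-12-15

2027-12-15


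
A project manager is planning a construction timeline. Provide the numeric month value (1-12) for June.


Calendar month order:
5. May
6. June <--
7. July
June is month number 6

6


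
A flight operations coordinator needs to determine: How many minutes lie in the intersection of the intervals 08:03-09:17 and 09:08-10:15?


Interval A: [483, 557] minutes from midnight
Interval B: [548, 615] minutes from midnight
Overlap start = max(483, 548) = 548
Overlap end = min(557, 615) = 557
Overlap = 557 - 548 = 9 minutes

9


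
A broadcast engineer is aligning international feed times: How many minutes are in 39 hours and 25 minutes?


Hours: 39
Minutes: 25
Convert hours to minutes: 39 x 60 = 2340
Add remaining minutes: 2340 + 25 = 2365

2365


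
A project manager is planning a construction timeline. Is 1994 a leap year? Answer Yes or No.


Year: 1994
Divisible by 4? 1994 / 4 = 498.5 -> No
Not divisible by 4, so NOT a leap year

No


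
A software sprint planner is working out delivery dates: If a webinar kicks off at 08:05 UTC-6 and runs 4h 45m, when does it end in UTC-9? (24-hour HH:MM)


Start: 08:05 in UTC-6
Step 1 - add duration:
  minutes: 5 + 45 = 50
  hours: 8 + 4 + 0 = 12
  end in UTC-6: 12:50
Step 2 - convert UTC-6 -> UTC-9:
  offset difference: -9 - (-6) = -3 hours
  12 + (-3) = 9 -> mod 24 = 9
Result: 09:50 in UTC-9

09:50


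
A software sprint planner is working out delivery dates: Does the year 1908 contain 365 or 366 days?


Year: 1908
Check leap year rules:
Divisible by 4? Yes
Divisible by 100? No
1908 is a leap year
Days: 366

366


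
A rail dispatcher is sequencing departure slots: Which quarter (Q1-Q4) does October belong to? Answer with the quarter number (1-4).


Month: October (month 10)
Q1: January-March (months 1-3)
Q2: April-June (months 4-6)
Q3: July-September (months 7-9)
Q4: October-December (months 10-12)
Month 10 falls in Q4

4


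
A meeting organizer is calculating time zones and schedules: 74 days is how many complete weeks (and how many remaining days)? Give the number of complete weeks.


Total days: 74
Days per week: 7
Division: 74 / 7 = 10 remainder 4
Complete weeks: 10
Remaining days: 4

10


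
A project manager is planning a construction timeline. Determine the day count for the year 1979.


Year: 1979
Check leap year rules:
Divisible by 4? No
1979 is not a leap year
Days: 365

365


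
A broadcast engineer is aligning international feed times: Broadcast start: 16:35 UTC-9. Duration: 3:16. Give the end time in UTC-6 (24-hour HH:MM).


Start: 16:35 in UTC-9
Step 1 - add duration:
  minutes: 35 + 16 = 51
  hours: 16 + 3 + 0 = 19
  end in UTC-9: 19:51
Step 2 - convert UTC-9 -> UTC-6:
  offset difference: -6 - (-9) = 3 hours
  19 + (3) = 22 -> mod 24 = 22
Result: 22:51 in UTC-6

22:51


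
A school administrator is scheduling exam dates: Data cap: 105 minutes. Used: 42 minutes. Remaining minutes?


Total budget: 105 minutes
Time used: 42 minutes
Remaining: 105 - 42 = 63 minutes
Percent used: 40.0%
Percent remaining: 60.0%

63


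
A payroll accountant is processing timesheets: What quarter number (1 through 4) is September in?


Month: September (month 9)
Q1: January-March (months 1-3)
Q2: April-June (months 4-6)
Q3: July-September (months 7-9)
Q4: October-December (months 10-12)
Month 9 falls in Q3

3


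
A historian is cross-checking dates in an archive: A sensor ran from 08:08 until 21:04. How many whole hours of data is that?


Start: 08:08
End: 21:04
Hour difference: 21 - 8 = 13 hours
Minute difference: 4 - 8 = -4 minutes
Total minutes: 776
Complete hours: 776 / 60 = 12 (remainder 56)

12


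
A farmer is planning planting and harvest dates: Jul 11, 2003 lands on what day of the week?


Date: 2003-07-11
January 1, 2003 is a Wednesday
Day of year: 192
Offset from Jan 1: 191 days
191 mod 7 = 2
Result: Friday

Friday


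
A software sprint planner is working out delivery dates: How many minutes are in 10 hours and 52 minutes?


Hours: 10
Extra minutes: 52
Minutes per hour: 60
Hours to minutes: 10 x 60 = 600
Total: 600 + 52 = 652

652


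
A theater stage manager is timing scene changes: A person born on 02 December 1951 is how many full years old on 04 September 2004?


Birth: 1951-12-02
Reference: 2004-09-04
Year difference: 2004 - 1951 = 53
Has birthday (12-02) occurred by 09-04? No
Birthday not yet reached this year -> subtract 1
Age in full years: 52

52


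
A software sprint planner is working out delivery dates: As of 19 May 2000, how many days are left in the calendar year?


Start: May 19, 2000
End: December 31, 2000
Days left in May: 12
June: 30
July: 31
August: 31
September: 30
... plus remaining months
Sum of remaining months: 214
Total: 12 + 214 = 226

226


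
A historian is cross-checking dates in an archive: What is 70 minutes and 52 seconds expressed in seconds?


Minutes: 70
Extra seconds: 52
Seconds per minute: 60
Minutes to seconds: 70 x 60 = 4200
Total: 4200 + 52 = 4252

4252


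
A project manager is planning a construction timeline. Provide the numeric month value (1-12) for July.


Calendar month order:
6. June
7. July <--
8. August
July is month number 7

7


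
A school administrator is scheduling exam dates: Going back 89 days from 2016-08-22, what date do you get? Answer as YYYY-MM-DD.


Start: 2016-08-22
Subtracting 89 days
Days already passed in August: 22
After going back through August: 67 more days to subtract
July 2016: 31 days, 36 remaining
June 2016: 30 days, 6 remaining
May 2016 has 31 days, need 6
Result: 2016-05-25

2016-05-25


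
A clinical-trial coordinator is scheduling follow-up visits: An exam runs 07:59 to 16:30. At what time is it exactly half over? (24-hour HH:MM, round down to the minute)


Start time: 07:59 = 479 minutes from midnight
End time: 16:30 = 990 minutes from midnight
Sum: 479 + 990 = 1469
Midpoint: 1469 / 2 = 734 minutes
Convert: 734 / 60 = 12 hours, 14 minutes
Result: 12:14

12:14


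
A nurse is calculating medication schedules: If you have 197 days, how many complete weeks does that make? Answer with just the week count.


Total days: 197
Days per week: 7
Division: 197 / 7 = 28 remainder 1
Complete weeks: 28
Remaining days: 1

28


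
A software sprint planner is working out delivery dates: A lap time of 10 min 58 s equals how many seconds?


Minutes: 10
Seconds: 58
Convert minutes to seconds: 10 x 60 = 600
Add remaining seconds: 600 + 58 = 658

658


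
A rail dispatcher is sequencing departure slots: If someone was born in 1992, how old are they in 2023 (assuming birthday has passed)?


Birth year: 1992
Current year: 2023
Age = current year - birth year
Age = 2023 - 1992 = 31

31


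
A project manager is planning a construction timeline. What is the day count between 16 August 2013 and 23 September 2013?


Start date: 2013-08-16
End date: 2013-09-23
Aug 2013: +16 days
Sep 2013: +22 days
Total: 38 days

38


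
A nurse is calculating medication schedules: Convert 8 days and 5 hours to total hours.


Days: 8
Extra hours: 5
Hours per day: 24
Days to hours: 8 x 24 = 192
Total: 192 + 5 = 197

197


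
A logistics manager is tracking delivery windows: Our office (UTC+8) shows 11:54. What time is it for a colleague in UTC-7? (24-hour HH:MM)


Local time: 11:54 at UTC+8 (offset 8h)
Target zone: UTC-7 (offset -7h)
Difference: -7 - (8) = -15 hours
Calculation: 11 + (-15) = -4
Wraparound: (-4) mod 24 = 20
Result: 20:54

20:54


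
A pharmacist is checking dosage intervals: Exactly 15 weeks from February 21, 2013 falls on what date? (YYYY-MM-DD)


Start: 2013-02-21
Weeks to add: 15
Convert to days: 15 x 7 = 105 days
Add 105 days to 2013-02-21
Result: 2013-06-06

2013-06-06


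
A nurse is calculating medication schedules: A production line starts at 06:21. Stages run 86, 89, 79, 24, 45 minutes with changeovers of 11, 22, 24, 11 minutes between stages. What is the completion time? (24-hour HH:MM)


Start: 06:21 = 381 min from midnight
  after task 1 (86 min): 07:47
  after break (11 min): 07:58
  after task 2 (89 min): 09:27
  after break (22 min): 09:49
  after task 3 (79 min): 11:08
  after break (24 min): 11:32
  after task 4 (24 min): 11:56
  after break (11 min): 12:07
  after task 5 (45 min): 12:52
Total elapsed: 391 minutes
End time: 12:52

12:52


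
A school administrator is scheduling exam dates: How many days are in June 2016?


Month: June
Year: 2016
June is a 30-day month
Total: 30 days

30


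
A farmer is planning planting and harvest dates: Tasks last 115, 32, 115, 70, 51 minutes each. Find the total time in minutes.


Durations: 115, 32, 115, 70, 51
Running sum: 115
+ 32 = 147
+ 115 = 262
+ 70 = 332
+ 51 = 383
Total duration: 383 minutes
That is 6 hours and 23 minutes

383


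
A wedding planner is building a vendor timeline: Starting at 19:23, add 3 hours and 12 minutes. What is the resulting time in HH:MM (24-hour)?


Start time: 19:23
Adding: 3 hours 12 minutes
Minutes: 23 + 12 = 35
Hours: 19 + 3 + 0 = 22
Result: 22:35

22:35


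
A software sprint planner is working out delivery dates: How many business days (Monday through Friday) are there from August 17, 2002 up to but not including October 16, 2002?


Start: 2002-08-17 (Saturday)
End (exclusive): 2002-10-16 (Wednesday)
Total calendar days: 60
Full weeks: 60 // 7 = 8 -> 40 weekdays
Remaining 4 days starting on Saturday:
  Sat(-), Sun(-), Mon(w), Tue(w) -> 2 weekdays
Total business days: 40 + 2 = 42

42


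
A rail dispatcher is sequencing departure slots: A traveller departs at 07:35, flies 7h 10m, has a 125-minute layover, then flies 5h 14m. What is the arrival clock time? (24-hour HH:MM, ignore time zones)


Depart: 07:35
Leg 1: +430 min -> 14:45
Layover: +125 min -> 16:50
Leg 2: +314 min -> 22:04
Total travel: 869 minutes = 14h 29m
Arrival: 22:04

22:04


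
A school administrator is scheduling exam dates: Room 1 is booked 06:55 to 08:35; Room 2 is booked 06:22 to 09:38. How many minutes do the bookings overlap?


Interval A: [415, 515] minutes from midnight
Interval B: [382, 578] minutes from midnight
Overlap start = max(415, 382) = 415
Overlap end = min(515, 578) = 515
Overlap = 515 - 415 = 100 minutes

100


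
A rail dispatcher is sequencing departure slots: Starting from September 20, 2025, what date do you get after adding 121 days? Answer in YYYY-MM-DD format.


Start: 2025-09-20
Adding 121 days
Days remaining in September: 10
After September: 111 days still to add
October 2025: 31 days, 80 remaining
November 2025: 30 days, 50 remaining
December 2025: 31 days, 19 remaining
January 2026 has 31 days, need 19
Result: 2026-01-19

2026-01-19


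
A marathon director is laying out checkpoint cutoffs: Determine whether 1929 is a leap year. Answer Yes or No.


Year: 1929
Divisible by 4? 1929 / 4 = 482.25 -> No
Not divisible by 4, so NOT a leap year

No


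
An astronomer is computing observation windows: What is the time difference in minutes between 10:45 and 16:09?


Start time: 10:45 = 645 minutes from midnight
End time: 16:09 = 969 minutes from midnight
Difference: 969 - 645 = 324 minutes
That is 5 hours and 24 minutes

324


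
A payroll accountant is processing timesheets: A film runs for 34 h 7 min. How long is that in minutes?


Hours: 34
Minutes: 7
Convert hours to minutes: 34 x 60 = 2040
Add remaining minutes: 2040 + 7 = 2047

2047


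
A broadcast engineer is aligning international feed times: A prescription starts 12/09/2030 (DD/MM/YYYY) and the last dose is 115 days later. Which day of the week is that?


Start: 2030-09-12 (Thursday)
Step 1 - find target date: add 115 days
  2030-09-12 + 115 days = 2031-01-05
Step 2 - day of week:
  115 mod 7 = 3
  Thursday + 3 days -> Sunday
Result: Sunday (2031-01-05)

Sunday


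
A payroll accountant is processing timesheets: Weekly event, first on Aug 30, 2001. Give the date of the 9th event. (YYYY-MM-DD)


First occurrence: 2001-08-30 (occurrence 1)
Each occurrence is 7 days after the previous.
Occurrence 9 is 8 weeks after the first.
8 weeks = 56 days
2001-08-30 + 56 days = 2001-10-25

2001-10-25


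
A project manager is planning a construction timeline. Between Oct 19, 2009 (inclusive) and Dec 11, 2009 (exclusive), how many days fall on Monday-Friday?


Start: 2009-10-19 (Monday)
End (exclusive): 2009-12-11 (Friday)
Total calendar days: 53
Full weeks: 53 // 7 = 7 -> 35 weekdays
Remaining 4 days starting on Monday:
  Mon(w), Tue(w), Wed(w), Thu(w) -> 4 weekdays
Total business days: 35 + 4 = 39

39


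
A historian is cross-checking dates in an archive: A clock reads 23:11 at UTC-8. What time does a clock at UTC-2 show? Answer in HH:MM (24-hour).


Local time: 23:11 at UTC-8 (offset -8h)
Target zone: UTC-2 (offset -2h)
Difference: -2 - (-8) = 6 hours
Calculation: 23 + (6) = 29
Wraparound: (29) mod 24 = 5
Result: 05:11

05:11


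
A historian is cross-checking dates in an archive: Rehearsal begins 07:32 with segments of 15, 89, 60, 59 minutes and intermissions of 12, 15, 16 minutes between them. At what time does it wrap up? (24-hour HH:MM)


Start: 07:32 = 452 min from midnight
  after task 1 (15 min): 07:47
  after break (12 min): 07:59
  after task 2 (89 min): 09:28
  after break (15 min): 09:43
  after task 3 (60 min): 10:43
  after break (16 min): 10:59
  after task 4 (59 min): 11:58
Total elapsed: 266 minutes
End time: 11:58

11:58


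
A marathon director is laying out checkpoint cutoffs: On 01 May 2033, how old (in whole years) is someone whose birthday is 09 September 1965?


Birth: 1965-09-09
Reference: 2033-05-01
Year difference: 2033 - 1965 = 68
Has birthday (09-09) occurred by 05-01? No
Birthday not yet reached this year -> subtract 1
Age in full years: 67

67


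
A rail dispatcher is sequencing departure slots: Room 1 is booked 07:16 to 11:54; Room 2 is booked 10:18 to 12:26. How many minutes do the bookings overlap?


Interval A: [436, 714] minutes from midnight
Interval B: [618, 746] minutes from midnight
Overlap start = max(436, 618) = 618
Overlap end = min(714, 746) = 714
Overlap = 714 - 618 = 96 minutes

96


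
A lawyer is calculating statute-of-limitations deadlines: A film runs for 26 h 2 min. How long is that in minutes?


Hours: 26
Minutes: 2
Convert hours to minutes: 26 x 60 = 1560
Add remaining minutes: 1560 + 2 = 1562

1562


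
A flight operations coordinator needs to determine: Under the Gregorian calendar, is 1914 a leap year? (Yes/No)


Year: 1914
Divisible by 4? 1914 / 4 = 478.5 -> No
Not divisible by 4, so NOT a leap year

No
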